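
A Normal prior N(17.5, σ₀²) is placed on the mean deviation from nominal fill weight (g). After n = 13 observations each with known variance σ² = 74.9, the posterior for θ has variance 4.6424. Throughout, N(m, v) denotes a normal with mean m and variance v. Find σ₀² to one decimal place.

For the Normal–Normal model with known σ², precisions add: τ_n = τ₀ + n/σ².
So 1/σ₀² = 1/4.6424 − 13/74.9 = 0.215406 − 0.173565 = 0.041841.
Hence σ₀² = 1/0.041841 ≈ 23.9.

σ₀² = 23.9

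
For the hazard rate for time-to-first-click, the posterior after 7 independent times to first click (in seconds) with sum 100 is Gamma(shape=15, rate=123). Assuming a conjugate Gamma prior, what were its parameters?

Gamma–exponential conjugacy: posterior shape = α + n, posterior rate = β + Σtᵢ.
So α = 15 − 7 = 8 and β = 123 − 100 = 23.

Gamma(shape=8, rate=23)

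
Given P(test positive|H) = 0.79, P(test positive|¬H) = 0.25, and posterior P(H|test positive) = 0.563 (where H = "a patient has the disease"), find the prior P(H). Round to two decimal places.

In odds form, posterior odds = prior odds × likelihood ratio, so prior odds = posterior odds ÷ LR.
Posterior odds = 0.563/(1−0.563) = 1.2883. LR = 0.79/0.25 = 3.1600.
Prior odds = 1.2883/3.1600 = 0.4077, so P(H) = 0.4077/(1+0.4077) ≈ 0.29.

P(H) = 0.29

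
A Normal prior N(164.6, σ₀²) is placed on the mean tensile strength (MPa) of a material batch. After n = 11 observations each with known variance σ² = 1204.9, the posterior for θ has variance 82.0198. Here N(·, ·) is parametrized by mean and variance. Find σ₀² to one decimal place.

σ₀² = 326.5

Posterior precision equals prior precision plus data precision: 1/σ_n² = 1/σ₀² + n/σ².
So 1/σ₀² = 1/82.0198 − 11/1204.9 = 0.012192 − 0.009129 = 0.003063.
Hence σ₀² = 1/0.003063 ≈ 326.5.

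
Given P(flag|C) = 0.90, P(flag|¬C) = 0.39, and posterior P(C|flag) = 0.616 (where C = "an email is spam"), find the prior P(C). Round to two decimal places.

P(C) = 0.41

In odds form, posterior odds = prior odds × likelihood ratio, so prior odds = posterior odds ÷ LR.
Posterior odds = 0.616/(1−0.616) = 1.6042. LR = 0.90/0.39 = 2.3077.
Prior odds = 1.6042/2.3077 = 0.6952, so P(C) = 0.6952/(1+0.6952) ≈ 0.41.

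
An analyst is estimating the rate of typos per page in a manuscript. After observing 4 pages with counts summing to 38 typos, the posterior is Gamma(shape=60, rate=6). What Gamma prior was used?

A Gamma(α, β) prior (rate parametrization) on a Poisson rate with n observations summing to S gives posterior Gamma(α+S, β+n).
So α = 60 − 38 = 22 and β = 6 − 4 = 2.

Gamma(shape=22, rate=2)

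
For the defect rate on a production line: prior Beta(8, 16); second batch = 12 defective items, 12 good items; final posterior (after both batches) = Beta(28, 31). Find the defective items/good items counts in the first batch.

Because Beta–binomial updating is additive in the counts, the combined data contributed (α_post−α_prior, β_post−β_prior) successes and failures.
Total across both batches: 28−8=20 defective items, 31−16=15 good items.
Subtract the second batch: 20−12=8 defective items and 15−12=3 good items.

8 defective items and 3 good items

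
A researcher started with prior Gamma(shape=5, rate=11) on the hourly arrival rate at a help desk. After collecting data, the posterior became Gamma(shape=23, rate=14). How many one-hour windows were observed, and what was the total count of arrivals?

n = 3 one-hour windows with total 18 arrivals

Gamma–Poisson conjugacy: posterior shape = α + Σxᵢ, posterior rate = β + n.
Matching: Σxᵢ = 23 − 5 = 18 and n = 14 − 11 = 3.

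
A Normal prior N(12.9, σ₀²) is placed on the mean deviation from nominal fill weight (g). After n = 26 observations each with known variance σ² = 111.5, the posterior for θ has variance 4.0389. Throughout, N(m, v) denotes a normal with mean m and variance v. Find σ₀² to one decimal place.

σ₀² = 69.4

For the Normal–Normal model with known σ², precisions add: τ_n = τ₀ + n/σ².
So 1/σ₀² = 1/4.0389 − 26/111.5 = 0.247592 − 0.233184 = 0.014408.
Hence σ₀² = 1/0.014408 ≈ 69.4.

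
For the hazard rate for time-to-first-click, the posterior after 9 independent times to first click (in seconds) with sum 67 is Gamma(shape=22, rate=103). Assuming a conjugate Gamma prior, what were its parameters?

Gamma(shape=13, rate=36)

For an exponential likelihood with a Gamma(α, β) prior on the rate, n observations with total T give posterior Gamma(α+n, β+T).
So α = 22 − 9 = 13 and β = 103 − 67 = 36.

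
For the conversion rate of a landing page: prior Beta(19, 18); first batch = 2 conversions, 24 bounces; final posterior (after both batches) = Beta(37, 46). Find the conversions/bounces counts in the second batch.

16 conversions and 4 bounces

Sequential conjugate updates are equivalent to a single update on the pooled data, so total successes = posterior α − prior α and total failures = posterior β − prior β.
Total across both batches: 37−19=18 conversions, 46−18=28 bounces.
Subtract the first batch: 18−2=16 conversions and 28−24=4 bounces.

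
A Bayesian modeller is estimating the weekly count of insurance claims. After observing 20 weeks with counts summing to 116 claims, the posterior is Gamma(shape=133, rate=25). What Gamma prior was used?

Gamma(shape=17, rate=5)

Gamma–Poisson conjugacy: posterior shape = α + Σxᵢ, posterior rate = β + n.
So α = 133 − 116 = 17 and β = 25 − 20 = 5.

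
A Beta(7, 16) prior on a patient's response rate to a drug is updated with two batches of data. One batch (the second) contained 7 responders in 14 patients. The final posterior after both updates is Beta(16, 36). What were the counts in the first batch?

Sequential conjugate updates are equivalent to a single update on the pooled data, so total successes = posterior α − prior α and total failures = posterior β − prior β.
Total across both batches: 16−7=9 responders, 36−16=20 non-responders.
Subtract the second batch: 9−7=2 responders and 20−7=13 non-responders.

2 responders and 13 non-responders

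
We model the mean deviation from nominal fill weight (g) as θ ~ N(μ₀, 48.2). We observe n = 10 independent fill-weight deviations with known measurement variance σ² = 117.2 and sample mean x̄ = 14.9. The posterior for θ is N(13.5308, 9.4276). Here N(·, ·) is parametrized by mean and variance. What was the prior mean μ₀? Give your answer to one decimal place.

μ₀ = 7.9

The posterior mean is a precision-weighted average: μ_n = (τ₀μ₀ + τ_data·x̄)/(τ₀+τ_data), with τ₀=1/σ₀² and τ_data=n/σ².
Here τ₀ = 1/48.2 = 0.020747 and τ_data = 10/117.2 = 0.085324, so τ_n = 0.106071.
Rearranging for μ₀: μ₀ = (μ_n·τ_n − τ_data·x̄)/τ₀ = (13.5308·0.106071 − 0.085324·14.9) / 0.020747 = 0.163898/0.020747 ≈ 7.9.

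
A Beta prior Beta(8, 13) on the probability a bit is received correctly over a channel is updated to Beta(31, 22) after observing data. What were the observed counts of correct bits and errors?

23 correct bits and 9 errors

Beta is conjugate to the binomial likelihood: posterior = Beta(a+s, b+f).
Match parameters: s=31−8=23, f=22−13=9.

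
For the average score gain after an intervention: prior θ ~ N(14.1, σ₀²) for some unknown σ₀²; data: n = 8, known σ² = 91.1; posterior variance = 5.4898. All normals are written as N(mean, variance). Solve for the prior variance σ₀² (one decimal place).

σ₀² = 10.6

For the Normal–Normal model with known σ², precisions add: τ_n = τ₀ + n/σ².
So 1/σ₀² = 1/5.4898 − 8/91.1 = 0.182156 − 0.087816 = 0.094340.
Hence σ₀² = 1/0.094340 ≈ 10.6.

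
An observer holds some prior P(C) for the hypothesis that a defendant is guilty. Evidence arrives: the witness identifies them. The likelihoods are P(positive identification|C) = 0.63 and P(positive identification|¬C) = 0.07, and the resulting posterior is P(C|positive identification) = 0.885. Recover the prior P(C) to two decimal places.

In odds form, posterior odds = prior odds × likelihood ratio, so prior odds = posterior odds ÷ LR.
Posterior odds = 0.885/(1−0.885) = 7.6957. LR = 0.63/0.07 = 9.0000.
Prior odds = 7.6957/9.0000 = 0.8551, so P(C) = 0.8551/(1+0.8551) ≈ 0.46.

P(C) = 0.46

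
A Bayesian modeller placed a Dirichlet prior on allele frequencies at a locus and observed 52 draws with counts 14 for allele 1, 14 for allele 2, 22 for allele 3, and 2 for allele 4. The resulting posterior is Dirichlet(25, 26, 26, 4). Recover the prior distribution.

Dirichlet(11, 12, 4, 2)

For a Dirichlet(α) prior with multinomial counts c, the posterior is Dirichlet(α + c) componentwise.
Subtract each count from the matching posterior parameter: 25−14=11, 26−14=12, 26−22=4, 4−2=2.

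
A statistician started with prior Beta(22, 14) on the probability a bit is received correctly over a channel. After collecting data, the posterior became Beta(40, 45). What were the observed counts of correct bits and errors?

A Beta(a, b) prior with s successes and f failures in binomial data gives a Beta(a+s, b+f) posterior.
So s = 40 − 22 = 18 and f = 45 − 14 = 31.

18 correct bits and 31 errors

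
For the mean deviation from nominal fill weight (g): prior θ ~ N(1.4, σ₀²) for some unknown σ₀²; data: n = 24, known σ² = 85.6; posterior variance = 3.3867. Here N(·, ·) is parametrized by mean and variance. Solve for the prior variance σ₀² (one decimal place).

Posterior precision equals prior precision plus data precision: 1/σ_n² = 1/σ₀² + n/σ².
So 1/σ₀² = 1/3.3867 − 24/85.6 = 0.295273 − 0.280374 = 0.014899.
Hence σ₀² = 1/0.014899 ≈ 67.1.

σ₀² = 67.1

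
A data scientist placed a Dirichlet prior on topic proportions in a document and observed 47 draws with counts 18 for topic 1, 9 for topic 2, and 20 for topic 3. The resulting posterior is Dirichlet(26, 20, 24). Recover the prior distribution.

For a Dirichlet(α) prior with multinomial counts c, the posterior is Dirichlet(α + c) componentwise.
Subtract each count from the matching posterior parameter: 26−18=8, 20−9=11, 24−20=4.

Dirichlet(8, 11, 4)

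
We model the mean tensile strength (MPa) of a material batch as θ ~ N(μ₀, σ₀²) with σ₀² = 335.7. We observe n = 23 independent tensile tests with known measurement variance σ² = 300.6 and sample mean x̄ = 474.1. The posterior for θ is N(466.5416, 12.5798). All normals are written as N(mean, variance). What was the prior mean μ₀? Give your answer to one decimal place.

μ₀ = 272.4

With known observation variance, the Normal–Normal posterior has precision τ_n = τ₀ + n/σ² and mean μ_n = (τ₀μ₀ + (n/σ²)x̄)/τ_n.
Here τ₀ = 1/335.7 = 0.002979 and τ_data = 23/300.6 = 0.076514, so τ_n = 0.079493.
Rearranging for μ₀: μ₀ = (μ_n·τ_n − τ_data·x̄)/τ₀ = (466.5416·0.079493 − 0.076514·474.1) / 0.002979 = 0.811504/0.002979 ≈ 272.4.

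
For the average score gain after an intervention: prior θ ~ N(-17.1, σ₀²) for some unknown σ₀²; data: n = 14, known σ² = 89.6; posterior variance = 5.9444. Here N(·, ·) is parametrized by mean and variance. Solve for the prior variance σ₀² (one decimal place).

σ₀² = 83.5

Posterior precision equals prior precision plus data precision: 1/σ_n² = 1/σ₀² + n/σ².
So 1/σ₀² = 1/5.9444 − 14/89.6 = 0.168226 − 0.156250 = 0.011976.
Hence σ₀² = 1/0.011976 ≈ 83.5.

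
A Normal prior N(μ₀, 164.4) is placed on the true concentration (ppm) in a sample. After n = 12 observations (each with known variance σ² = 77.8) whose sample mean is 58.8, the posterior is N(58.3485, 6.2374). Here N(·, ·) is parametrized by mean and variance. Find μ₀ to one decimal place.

μ₀ = 46.9

The posterior mean is a precision-weighted average: μ_n = (τ₀μ₀ + τ_data·x̄)/(τ₀+τ_data), with τ₀=1/σ₀² and τ_data=n/σ².
Here τ₀ = 1/164.4 = 0.006083 and τ_data = 12/77.8 = 0.154242, so τ_n = 0.160325.
Rearranging for μ₀: μ₀ = (μ_n·τ_n − τ_data·x̄)/τ₀ = (58.3485·0.160325 − 0.154242·58.8) / 0.006083 = 0.285294/0.006083 ≈ 46.9.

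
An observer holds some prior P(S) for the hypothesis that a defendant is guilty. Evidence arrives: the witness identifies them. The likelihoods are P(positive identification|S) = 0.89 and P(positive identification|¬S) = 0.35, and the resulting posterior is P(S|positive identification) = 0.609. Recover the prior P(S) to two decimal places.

In odds form, posterior odds = prior odds × likelihood ratio, so prior odds = posterior odds ÷ LR.
Posterior odds = 0.609/(1−0.609) = 1.5575. LR = 0.89/0.35 = 2.5429.
Prior odds = 1.5575/2.5429 = 0.6125, so P(S) = 0.6125/(1+0.6125) ≈ 0.38.

P(S) = 0.38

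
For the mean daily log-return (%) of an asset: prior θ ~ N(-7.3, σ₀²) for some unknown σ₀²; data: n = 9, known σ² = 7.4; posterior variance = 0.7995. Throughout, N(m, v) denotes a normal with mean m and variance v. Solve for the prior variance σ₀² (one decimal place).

For the Normal–Normal model with known σ², precisions add: τ_n = τ₀ + n/σ².
So 1/σ₀² = 1/0.7995 − 9/7.4 = 1.250782 − 1.216216 = 0.034566.
Hence σ₀² = 1/0.034566 ≈ 28.9.

σ₀² = 28.9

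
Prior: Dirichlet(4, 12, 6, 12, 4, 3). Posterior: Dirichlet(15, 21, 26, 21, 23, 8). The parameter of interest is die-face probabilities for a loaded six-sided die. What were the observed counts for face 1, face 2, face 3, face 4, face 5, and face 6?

counts (11, 9, 20, 9, 19, 5)

For a Dirichlet(α) prior with multinomial counts c, the posterior is Dirichlet(α + c) componentwise.
Counts are posterior − prior componentwise: 15−4=11, 21−12=9, 26−6=20, 21−12=9, 23−4=19, 8−3=5.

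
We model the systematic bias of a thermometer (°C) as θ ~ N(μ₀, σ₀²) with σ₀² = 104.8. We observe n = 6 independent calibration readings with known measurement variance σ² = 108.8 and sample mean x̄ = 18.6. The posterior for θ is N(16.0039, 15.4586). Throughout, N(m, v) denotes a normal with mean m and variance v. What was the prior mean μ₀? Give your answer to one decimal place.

μ₀ = 1.0

The posterior mean is a precision-weighted average: μ_n = (τ₀μ₀ + τ_data·x̄)/(τ₀+τ_data), with τ₀=1/σ₀² and τ_data=n/σ².
Here τ₀ = 1/104.8 = 0.009542 and τ_data = 6/108.8 = 0.055147, so τ_n = 0.064689.
Rearranging for μ₀: μ₀ = (μ_n·τ_n − τ_data·x̄)/τ₀ = (16.0039·0.064689 − 0.055147·18.6) / 0.009542 = 0.009542/0.009542 ≈ 1.0.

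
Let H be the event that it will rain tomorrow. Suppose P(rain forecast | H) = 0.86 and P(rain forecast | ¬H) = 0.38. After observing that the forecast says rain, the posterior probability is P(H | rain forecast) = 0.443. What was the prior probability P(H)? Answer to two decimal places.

Bayes' rule in odds form gives O(H|E) = O(H)·[P(E|H)/P(E|¬H)], hence O(H) = O(H|E)/LR.
Posterior odds = 0.443/(1−0.443) = 0.7953. LR = 0.86/0.38 = 2.2632.
Prior odds = 0.7953/2.2632 = 0.3514, so P(H) = 0.3514/(1+0.3514) ≈ 0.26.

P(H) = 0.26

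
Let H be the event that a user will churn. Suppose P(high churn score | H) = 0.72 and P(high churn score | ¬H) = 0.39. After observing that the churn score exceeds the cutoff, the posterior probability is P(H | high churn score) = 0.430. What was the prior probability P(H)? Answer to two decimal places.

P(H) = 0.29

Bayes' rule in odds form gives O(H|E) = O(H)·[P(E|H)/P(E|¬H)], hence O(H) = O(H|E)/LR.
Posterior odds = 0.430/(1−0.430) = 0.7544. LR = 0.72/0.39 = 1.8462.
Prior odds = 0.7544/1.8462 = 0.4086, so P(H) = 0.4086/(1+0.4086) ≈ 0.29.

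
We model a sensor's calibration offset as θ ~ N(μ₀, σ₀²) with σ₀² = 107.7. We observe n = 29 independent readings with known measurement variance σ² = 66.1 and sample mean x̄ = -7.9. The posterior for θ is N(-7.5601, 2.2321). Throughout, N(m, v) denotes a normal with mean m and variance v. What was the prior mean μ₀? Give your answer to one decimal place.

With known observation variance, the Normal–Normal posterior has precision τ_n = τ₀ + n/σ² and mean μ_n = (τ₀μ₀ + (n/σ²)x̄)/τ_n.
Here τ₀ = 1/107.7 = 0.009285 and τ_data = 29/66.1 = 0.438729, so τ_n = 0.448014.
Rearranging for μ₀: μ₀ = (μ_n·τ_n − τ_data·x̄)/τ₀ = (-7.5601·0.448014 − 0.438729·-7.9) / 0.009285 = 0.078928/0.009285 ≈ 8.5.

μ₀ = 8.5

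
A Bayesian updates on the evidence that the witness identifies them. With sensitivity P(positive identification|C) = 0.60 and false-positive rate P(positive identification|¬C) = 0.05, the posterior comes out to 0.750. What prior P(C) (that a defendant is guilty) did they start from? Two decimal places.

P(C) = 0.20

In odds form, posterior odds = prior odds × likelihood ratio, so prior odds = posterior odds ÷ LR.
Posterior odds = 0.750/(1−0.750) = 3.0000. LR = 0.60/0.05 = 12.0000.
Prior odds = 3.0000/12.0000 = 0.2500, so P(C) = 0.2500/(1+0.2500) ≈ 0.20.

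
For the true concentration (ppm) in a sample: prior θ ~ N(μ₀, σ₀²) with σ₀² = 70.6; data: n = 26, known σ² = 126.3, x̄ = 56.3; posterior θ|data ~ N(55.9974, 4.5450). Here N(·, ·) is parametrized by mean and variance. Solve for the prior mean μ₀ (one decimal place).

The posterior mean is a precision-weighted average: μ_n = (τ₀μ₀ + τ_data·x̄)/(τ₀+τ_data), with τ₀=1/σ₀² and τ_data=n/σ².
Here τ₀ = 1/70.6 = 0.014164 and τ_data = 26/126.3 = 0.205859, so τ_n = 0.220023.
Rearranging for μ₀: μ₀ = (μ_n·τ_n − τ_data·x̄)/τ₀ = (55.9974·0.220023 − 0.205859·56.3) / 0.014164 = 0.730854/0.014164 ≈ 51.6.

μ₀ = 51.6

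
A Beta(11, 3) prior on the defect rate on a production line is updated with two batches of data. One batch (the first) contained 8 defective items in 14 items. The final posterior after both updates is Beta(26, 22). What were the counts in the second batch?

Sequential conjugate updates are equivalent to a single update on the pooled data, so total successes = posterior α − prior α and total failures = posterior β − prior β.
Total across both batches: 26−11=15 defective items, 22−3=19 good items.
Subtract the first batch: 15−8=7 defective items and 19−6=13 good items.

7 defective items and 13 good items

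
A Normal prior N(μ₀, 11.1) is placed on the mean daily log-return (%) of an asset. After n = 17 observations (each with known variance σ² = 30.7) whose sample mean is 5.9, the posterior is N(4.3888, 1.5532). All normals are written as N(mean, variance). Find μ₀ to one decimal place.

μ₀ = -4.9

With known observation variance, the Normal–Normal posterior has precision τ_n = τ₀ + n/σ² and mean μ_n = (τ₀μ₀ + (n/σ²)x̄)/τ_n.
Here τ₀ = 1/11.1 = 0.090090 and τ_data = 17/30.7 = 0.553746, so τ_n = 0.643836.
Rearranging for μ₀: μ₀ = (μ_n·τ_n − τ_data·x̄)/τ₀ = (4.3888·0.643836 − 0.553746·5.9) / 0.090090 = -0.441434/0.090090 ≈ -4.9.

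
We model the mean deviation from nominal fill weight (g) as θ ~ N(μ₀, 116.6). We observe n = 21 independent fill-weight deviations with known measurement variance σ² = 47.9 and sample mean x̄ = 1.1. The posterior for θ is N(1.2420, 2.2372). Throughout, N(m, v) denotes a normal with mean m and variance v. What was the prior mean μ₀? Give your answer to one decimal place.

With known observation variance, the Normal–Normal posterior has precision τ_n = τ₀ + n/σ² and mean μ_n = (τ₀μ₀ + (n/σ²)x̄)/τ_n.
Here τ₀ = 1/116.6 = 0.008576 and τ_data = 21/47.9 = 0.438413, so τ_n = 0.446989.
Rearranging for μ₀: μ₀ = (μ_n·τ_n − τ_data·x̄)/τ₀ = (1.2420·0.446989 − 0.438413·1.1) / 0.008576 = 0.072906/0.008576 ≈ 8.5.

μ₀ = 8.5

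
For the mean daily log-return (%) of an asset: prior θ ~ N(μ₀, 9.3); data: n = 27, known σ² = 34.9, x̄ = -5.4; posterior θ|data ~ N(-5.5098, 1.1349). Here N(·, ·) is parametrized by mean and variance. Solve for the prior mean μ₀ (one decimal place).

The posterior mean is a precision-weighted average: μ_n = (τ₀μ₀ + τ_data·x̄)/(τ₀+τ_data), with τ₀=1/σ₀² and τ_data=n/σ².
Here τ₀ = 1/9.3 = 0.107527 and τ_data = 27/34.9 = 0.773639, so τ_n = 0.881166.
Rearranging for μ₀: μ₀ = (μ_n·τ_n − τ_data·x̄)/τ₀ = (-5.5098·0.881166 − 0.773639·-5.4) / 0.107527 = -0.677398/0.107527 ≈ -6.3.

μ₀ = -6.3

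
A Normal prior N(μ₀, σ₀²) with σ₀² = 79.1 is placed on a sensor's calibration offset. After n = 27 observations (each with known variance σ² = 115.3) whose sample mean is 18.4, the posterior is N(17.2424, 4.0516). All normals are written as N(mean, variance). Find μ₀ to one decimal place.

μ₀ = -4.2

The posterior mean is a precision-weighted average: μ_n = (τ₀μ₀ + τ_data·x̄)/(τ₀+τ_data), with τ₀=1/σ₀² and τ_data=n/σ².
Here τ₀ = 1/79.1 = 0.012642 and τ_data = 27/115.3 = 0.234172, so τ_n = 0.246814.
Rearranging for μ₀: μ₀ = (μ_n·τ_n − τ_data·x̄)/τ₀ = (17.2424·0.246814 − 0.234172·18.4) / 0.012642 = -0.053099/0.012642 ≈ -4.2.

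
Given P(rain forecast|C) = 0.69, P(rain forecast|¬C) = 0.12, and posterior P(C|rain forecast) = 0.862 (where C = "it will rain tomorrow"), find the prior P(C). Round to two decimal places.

Bayes' rule in odds form gives O(C|E) = O(C)·[P(E|C)/P(E|¬C)], hence O(C) = O(C|E)/LR.
Posterior odds = 0.862/(1−0.862) = 6.2464. LR = 0.69/0.12 = 5.7500.
Prior odds = 6.2464/5.7500 = 1.0863, so P(C) = 1.0863/(1+1.0863) ≈ 0.52.

P(C) = 0.52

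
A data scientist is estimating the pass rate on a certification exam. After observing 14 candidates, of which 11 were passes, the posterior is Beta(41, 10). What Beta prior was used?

Beta(30, 7)

Beta is conjugate to the binomial likelihood: posterior = Beta(α+s, β+f).
So α = 41 − 11 = 30 and β = 10 − 3 = 7.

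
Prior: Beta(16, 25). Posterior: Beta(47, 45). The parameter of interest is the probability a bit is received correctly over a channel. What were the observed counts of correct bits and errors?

A Beta(α, β) prior with s successes and f failures in binomial data gives a Beta(α+s, β+f) posterior.
So s = 47 − 16 = 31 and f = 45 − 25 = 20.

31 correct bits and 20 errors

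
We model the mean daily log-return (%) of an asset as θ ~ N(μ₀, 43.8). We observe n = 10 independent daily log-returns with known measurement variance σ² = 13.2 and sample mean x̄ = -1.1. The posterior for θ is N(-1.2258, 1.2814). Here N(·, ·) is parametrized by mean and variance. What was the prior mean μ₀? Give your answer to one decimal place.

With known observation variance, the Normal–Normal posterior has precision τ_n = τ₀ + n/σ² and mean μ_n = (τ₀μ₀ + (n/σ²)x̄)/τ_n.
Here τ₀ = 1/43.8 = 0.022831 and τ_data = 10/13.2 = 0.757576, so τ_n = 0.780407.
Rearranging for μ₀: μ₀ = (μ_n·τ_n − τ_data·x̄)/τ₀ = (-1.2258·0.780407 − 0.757576·-1.1) / 0.022831 = -0.123289/0.022831 ≈ -5.4.

μ₀ = -5.4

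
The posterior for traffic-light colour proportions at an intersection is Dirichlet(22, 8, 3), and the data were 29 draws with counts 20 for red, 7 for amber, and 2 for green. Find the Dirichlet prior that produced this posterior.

Dirichlet(2, 1, 1)

For a Dirichlet(α) prior with multinomial counts c, the posterior is Dirichlet(α + c) componentwise.
Subtract each count from the matching posterior parameter: 22−20=2, 8−7=1, 3−2=1.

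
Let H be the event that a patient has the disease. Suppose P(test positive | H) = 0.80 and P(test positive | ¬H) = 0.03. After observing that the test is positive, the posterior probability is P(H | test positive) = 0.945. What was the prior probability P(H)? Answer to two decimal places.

Bayes' rule in odds form gives O(H|E) = O(H)·[P(E|H)/P(E|¬H)], hence O(H) = O(H|E)/LR.
Posterior odds = 0.945/(1−0.945) = 17.1818. LR = 0.80/0.03 = 26.6667.
Prior odds = 17.1818/26.6667 = 0.6443, so P(H) = 0.6443/(1+0.6443) ≈ 0.39.

P(H) = 0.39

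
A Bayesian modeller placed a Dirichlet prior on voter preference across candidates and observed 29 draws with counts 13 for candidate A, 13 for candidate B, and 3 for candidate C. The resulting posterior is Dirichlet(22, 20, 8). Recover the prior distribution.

For a Dirichlet(α) prior with multinomial counts c, the posterior is Dirichlet(α + c) componentwise.
Subtract each count from the matching posterior parameter: 22−13=9, 20−13=7, 8−3=5.

Dirichlet(9, 7, 5)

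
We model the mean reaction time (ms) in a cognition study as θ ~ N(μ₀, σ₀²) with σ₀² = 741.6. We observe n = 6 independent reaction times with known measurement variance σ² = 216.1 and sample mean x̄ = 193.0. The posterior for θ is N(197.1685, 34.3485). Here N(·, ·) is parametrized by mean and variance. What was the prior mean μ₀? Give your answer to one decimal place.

μ₀ = 283.0

The posterior mean is a precision-weighted average: μ_n = (τ₀μ₀ + τ_data·x̄)/(τ₀+τ_data), with τ₀=1/σ₀² and τ_data=n/σ².
Here τ₀ = 1/741.6 = 0.001348 and τ_data = 6/216.1 = 0.027765, so τ_n = 0.029113.
Rearranging for μ₀: μ₀ = (μ_n·τ_n − τ_data·x̄)/τ₀ = (197.1685·0.029113 − 0.027765·193.0) / 0.001348 = 0.381522/0.001348 ≈ 283.0.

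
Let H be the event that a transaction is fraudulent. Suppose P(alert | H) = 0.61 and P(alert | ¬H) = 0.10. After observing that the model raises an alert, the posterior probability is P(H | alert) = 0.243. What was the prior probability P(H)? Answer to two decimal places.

P(H) = 0.05

Bayes' rule in odds form gives O(H|E) = O(H)·[P(E|H)/P(E|¬H)], hence O(H) = O(H|E)/LR.
Posterior odds = 0.243/(1−0.243) = 0.3210. LR = 0.61/0.10 = 6.1000.
Prior odds = 0.3210/6.1000 = 0.0526, so P(H) = 0.0526/(1+0.0526) ≈ 0.05.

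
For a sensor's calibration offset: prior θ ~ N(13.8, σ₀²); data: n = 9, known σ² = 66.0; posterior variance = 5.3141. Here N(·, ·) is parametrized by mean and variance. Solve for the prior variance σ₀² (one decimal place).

σ₀² = 19.3

For the Normal–Normal model with known σ², precisions add: τ_n = τ₀ + n/σ².
So 1/σ₀² = 1/5.3141 − 9/66.0 = 0.188179 − 0.136364 = 0.051815.
Hence σ₀² = 1/0.051815 ≈ 19.3.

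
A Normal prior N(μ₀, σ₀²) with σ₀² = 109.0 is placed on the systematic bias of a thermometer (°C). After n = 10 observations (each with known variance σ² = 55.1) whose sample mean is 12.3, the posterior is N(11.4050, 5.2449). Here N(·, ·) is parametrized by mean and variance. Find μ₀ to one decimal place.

μ₀ = -6.3

With known observation variance, the Normal–Normal posterior has precision τ_n = τ₀ + n/σ² and mean μ_n = (τ₀μ₀ + (n/σ²)x̄)/τ_n.
Here τ₀ = 1/109.0 = 0.009174 and τ_data = 10/55.1 = 0.181488, so τ_n = 0.190662.
Rearranging for μ₀: μ₀ = (μ_n·τ_n − τ_data·x̄)/τ₀ = (11.4050·0.190662 − 0.181488·12.3) / 0.009174 = -0.057802/0.009174 ≈ -6.3.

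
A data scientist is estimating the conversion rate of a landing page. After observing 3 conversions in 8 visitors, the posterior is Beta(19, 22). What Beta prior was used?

Beta(16, 17)

A Beta(α, β) prior with s successes and f failures in binomial data gives a Beta(α+s, β+f) posterior.
Subtract the data counts: 19−3=16, 22−5=17.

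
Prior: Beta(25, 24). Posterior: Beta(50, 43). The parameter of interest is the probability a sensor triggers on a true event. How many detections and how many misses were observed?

Under Beta–binomial conjugacy the posterior parameters are (a+s, b+f).
Match parameters: s=50−25=25, f=43−24=19.

25 detections and 19 misses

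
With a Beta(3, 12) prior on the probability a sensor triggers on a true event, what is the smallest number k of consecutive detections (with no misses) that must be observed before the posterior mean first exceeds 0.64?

After k detections and 0 misses the posterior is Beta(3+k, 12), with mean (3+k)/(3+12+k).
Set (3+k)/(15+k) > 0.64 and solve: k > (0.64·15 − 3)/(1 − 0.64) = 18.333.
The smallest integer exceeding 18.333 is 19.

k = 19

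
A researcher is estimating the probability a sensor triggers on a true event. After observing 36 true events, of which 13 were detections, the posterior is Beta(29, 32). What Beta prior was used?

Beta is conjugate to the binomial likelihood: posterior = Beta(α+s, β+f).
Subtract the data counts: 29−13=16, 32−23=9.

Beta(16, 9)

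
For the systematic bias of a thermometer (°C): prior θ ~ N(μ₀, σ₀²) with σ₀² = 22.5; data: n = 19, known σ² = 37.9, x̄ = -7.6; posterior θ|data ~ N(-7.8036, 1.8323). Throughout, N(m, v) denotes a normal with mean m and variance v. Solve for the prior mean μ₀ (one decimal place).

With known observation variance, the Normal–Normal posterior has precision τ_n = τ₀ + n/σ² and mean μ_n = (τ₀μ₀ + (n/σ²)x̄)/τ_n.
Here τ₀ = 1/22.5 = 0.044444 and τ_data = 19/37.9 = 0.501319, so τ_n = 0.545763.
Rearranging for μ₀: μ₀ = (μ_n·τ_n − τ_data·x̄)/τ₀ = (-7.8036·0.545763 − 0.501319·-7.6) / 0.044444 = -0.448892/0.044444 ≈ -10.1.

μ₀ = -10.1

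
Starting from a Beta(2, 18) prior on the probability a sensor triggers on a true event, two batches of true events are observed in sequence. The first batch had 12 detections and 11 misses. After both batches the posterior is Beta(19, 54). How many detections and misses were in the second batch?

5 detections and 25 misses

Because Beta–binomial updating is additive in the counts, the combined data contributed (α_post−α_prior, β_post−β_prior) successes and failures.
Total across both batches: 19−2=17 detections, 54−18=36 misses.
Subtract the first batch: 17−12=5 detections and 36−11=25 misses.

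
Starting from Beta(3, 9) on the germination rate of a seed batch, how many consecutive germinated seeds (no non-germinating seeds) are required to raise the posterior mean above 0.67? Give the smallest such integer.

After k germinated seeds and 0 non-germinating seeds the posterior is Beta(3+k, 9), with mean (3+k)/(3+9+k).
Set (3+k)/(12+k) > 0.67 and solve: k > (0.67·12 − 3)/(1 − 0.67) = 15.273.
The smallest integer exceeding 15.273 is 16, and checking k=16: (19)/(28) = 0.6786 > 0.67.

k = 16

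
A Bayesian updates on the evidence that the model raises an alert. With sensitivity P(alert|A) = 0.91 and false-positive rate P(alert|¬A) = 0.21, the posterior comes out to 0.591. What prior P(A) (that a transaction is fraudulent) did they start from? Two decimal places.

Bayes' rule in odds form gives O(A|E) = O(A)·[P(E|A)/P(E|¬A)], hence O(A) = O(A|E)/LR.
Posterior odds = 0.591/(1−0.591) = 1.4450. LR = 0.91/0.21 = 4.3333.
Prior odds = 1.4450/4.3333 = 0.3335, so P(A) = 0.3335/(1+0.3335) ≈ 0.25.

P(A) = 0.25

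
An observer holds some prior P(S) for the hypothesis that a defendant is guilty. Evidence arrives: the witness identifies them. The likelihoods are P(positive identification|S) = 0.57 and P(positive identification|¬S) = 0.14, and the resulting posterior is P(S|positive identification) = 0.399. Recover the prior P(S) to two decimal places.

P(S) = 0.14

Bayes' rule in odds form gives O(S|E) = O(S)·[P(E|S)/P(E|¬S)], hence O(S) = O(S|E)/LR.
Posterior odds = 0.399/(1−0.399) = 0.6639. LR = 0.57/0.14 = 4.0714.
Prior odds = 0.6639/4.0714 = 0.1631, so P(S) = 0.1631/(1+0.1631) ≈ 0.14.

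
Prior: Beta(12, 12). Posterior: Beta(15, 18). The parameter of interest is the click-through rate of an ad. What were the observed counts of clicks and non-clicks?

A Beta(a, b) prior with s successes and f failures in binomial data gives a Beta(a+s, b+f) posterior.
Match parameters: s=15−12=3, f=18−12=6.

3 clicks and 6 non-clicks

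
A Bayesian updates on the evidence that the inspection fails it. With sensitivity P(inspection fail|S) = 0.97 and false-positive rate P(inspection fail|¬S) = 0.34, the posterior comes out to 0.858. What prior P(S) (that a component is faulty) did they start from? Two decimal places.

P(S) = 0.68

Bayes' rule in odds form gives O(S|E) = O(S)·[P(E|S)/P(E|¬S)], hence O(S) = O(S|E)/LR.
Posterior odds = 0.858/(1−0.858) = 6.0423. LR = 0.97/0.34 = 2.8529.
Prior odds = 6.0423/2.8529 = 2.1180, so P(S) = 2.1180/(1+2.1180) ≈ 0.68.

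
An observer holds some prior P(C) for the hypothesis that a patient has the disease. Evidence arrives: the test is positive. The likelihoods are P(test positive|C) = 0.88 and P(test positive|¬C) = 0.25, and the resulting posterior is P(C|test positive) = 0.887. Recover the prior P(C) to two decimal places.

P(C) = 0.69

Bayes' rule in odds form gives O(C|E) = O(C)·[P(E|C)/P(E|¬C)], hence O(C) = O(C|E)/LR.
Posterior odds = 0.887/(1−0.887) = 7.8496. LR = 0.88/0.25 = 3.5200.
Prior odds = 7.8496/3.5200 = 2.2300, so P(C) = 2.2300/(1+2.2300) ≈ 0.69.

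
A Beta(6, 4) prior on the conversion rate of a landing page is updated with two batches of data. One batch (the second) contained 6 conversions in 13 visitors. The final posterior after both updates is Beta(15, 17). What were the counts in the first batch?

Sequential conjugate updates are equivalent to a single update on the pooled data, so total successes = posterior α − prior α and total failures = posterior β − prior β.
Total across both batches: 15−6=9 conversions, 17−4=13 bounces.
Subtract the second batch: 9−6=3 conversions and 13−7=6 bounces.

3 conversions and 6 bounces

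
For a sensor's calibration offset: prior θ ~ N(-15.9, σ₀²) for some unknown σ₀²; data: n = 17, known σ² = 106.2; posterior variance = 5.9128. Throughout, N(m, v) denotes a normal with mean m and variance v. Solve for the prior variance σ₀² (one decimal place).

σ₀² = 110.5

For the Normal–Normal model with known σ², precisions add: τ_n = τ₀ + n/σ².
So 1/σ₀² = 1/5.9128 − 17/106.2 = 0.169125 − 0.160075 = 0.009050.
Hence σ₀² = 1/0.009050 ≈ 110.5.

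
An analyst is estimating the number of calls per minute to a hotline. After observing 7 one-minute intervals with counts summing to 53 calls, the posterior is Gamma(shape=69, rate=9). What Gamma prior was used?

Gamma–Poisson conjugacy: posterior shape = α + Σxᵢ, posterior rate = β + n.
So α = 69 − 53 = 16 and β = 9 − 7 = 2.

Gamma(shape=16, rate=2)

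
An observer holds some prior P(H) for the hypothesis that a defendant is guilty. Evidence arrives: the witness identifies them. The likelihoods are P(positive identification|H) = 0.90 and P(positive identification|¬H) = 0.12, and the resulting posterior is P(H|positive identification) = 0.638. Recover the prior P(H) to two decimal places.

P(H) = 0.19

In odds form, posterior odds = prior odds × likelihood ratio, so prior odds = posterior odds ÷ LR.
Posterior odds = 0.638/(1−0.638) = 1.7624. LR = 0.90/0.12 = 7.5000.
Prior odds = 1.7624/7.5000 = 0.2350, so P(H) = 0.2350/(1+0.2350) ≈ 0.19.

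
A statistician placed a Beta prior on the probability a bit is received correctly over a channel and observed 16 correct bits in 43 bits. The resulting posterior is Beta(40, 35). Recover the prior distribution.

Beta is conjugate to the binomial likelihood: posterior = Beta(α+s, β+f).
Subtract the data counts: 40−16=24, 35−27=8.

Beta(24, 8)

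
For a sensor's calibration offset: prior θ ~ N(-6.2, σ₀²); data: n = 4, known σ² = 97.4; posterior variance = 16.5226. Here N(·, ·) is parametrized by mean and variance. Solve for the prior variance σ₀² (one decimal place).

Posterior precision equals prior precision plus data precision: 1/σ_n² = 1/σ₀² + n/σ².
So 1/σ₀² = 1/16.5226 − 4/97.4 = 0.060523 − 0.041068 = 0.019455.
Hence σ₀² = 1/0.019455 ≈ 51.4.

σ₀² = 51.4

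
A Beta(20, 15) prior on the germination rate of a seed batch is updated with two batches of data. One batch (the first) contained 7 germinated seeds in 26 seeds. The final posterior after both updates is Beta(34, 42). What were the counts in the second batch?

7 germinated seeds and 8 non-germinating seeds

Sequential conjugate updates are equivalent to a single update on the pooled data, so total successes = posterior α − prior α and total failures = posterior β − prior β.
Total across both batches: 34−20=14 germinated seeds, 42−15=27 non-germinating seeds.
Subtract the first batch: 14−7=7 germinated seeds and 27−19=8 non-germinating seeds.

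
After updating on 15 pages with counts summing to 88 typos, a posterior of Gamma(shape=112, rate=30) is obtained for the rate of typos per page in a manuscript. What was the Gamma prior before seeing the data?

Gamma–Poisson conjugacy: posterior shape = α + Σxᵢ, posterior rate = β + n.
So α = 112 − 88 = 24 and β = 30 − 15 = 15.

Gamma(shape=24, rate=15)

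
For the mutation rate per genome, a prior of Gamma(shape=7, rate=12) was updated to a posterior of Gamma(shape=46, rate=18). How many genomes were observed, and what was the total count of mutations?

Gamma–Poisson conjugacy: posterior shape = α + Σxᵢ, posterior rate = β + n.
Matching: Σxᵢ = 46 − 7 = 39 and n = 18 − 12 = 6.

n = 6 genomes with total 39 mutations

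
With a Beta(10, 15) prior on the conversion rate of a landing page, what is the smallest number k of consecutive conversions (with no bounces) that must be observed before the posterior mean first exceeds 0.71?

k = 27

After k conversions and 0 bounces the posterior is Beta(10+k, 15), with mean (10+k)/(10+15+k).
Set (10+k)/(25+k) > 0.71 and solve: k > (0.71·25 − 10)/(1 − 0.71) = 26.724.
The smallest integer exceeding 26.724 is 27.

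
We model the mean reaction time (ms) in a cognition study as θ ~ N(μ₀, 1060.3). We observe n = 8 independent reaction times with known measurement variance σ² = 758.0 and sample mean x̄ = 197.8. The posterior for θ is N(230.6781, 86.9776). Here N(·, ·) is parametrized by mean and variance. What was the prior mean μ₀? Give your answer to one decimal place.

The posterior mean is a precision-weighted average: μ_n = (τ₀μ₀ + τ_data·x̄)/(τ₀+τ_data), with τ₀=1/σ₀² and τ_data=n/σ².
Here τ₀ = 1/1060.3 = 0.000943 and τ_data = 8/758.0 = 0.010554, so τ_n = 0.011497.
Rearranging for μ₀: μ₀ = (μ_n·τ_n − τ_data·x̄)/τ₀ = (230.6781·0.011497 − 0.010554·197.8) / 0.000943 = 0.564525/0.000943 ≈ 598.6.

μ₀ = 598.6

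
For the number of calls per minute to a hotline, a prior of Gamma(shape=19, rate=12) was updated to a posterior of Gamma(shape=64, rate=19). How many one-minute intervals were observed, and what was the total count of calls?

Gamma–Poisson conjugacy: posterior shape = α + Σxᵢ, posterior rate = β + n.
Matching: Σxᵢ = 64 − 19 = 45 and n = 19 − 12 = 7.

n = 7 one-minute intervals with total 45 calls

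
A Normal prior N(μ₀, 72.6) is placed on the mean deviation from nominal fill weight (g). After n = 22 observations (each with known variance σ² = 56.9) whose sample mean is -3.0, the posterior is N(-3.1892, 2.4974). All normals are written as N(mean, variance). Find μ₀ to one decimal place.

μ₀ = -8.5

With known observation variance, the Normal–Normal posterior has precision τ_n = τ₀ + n/σ² and mean μ_n = (τ₀μ₀ + (n/σ²)x̄)/τ_n.
Here τ₀ = 1/72.6 = 0.013774 and τ_data = 22/56.9 = 0.386643, so τ_n = 0.400417.
Rearranging for μ₀: μ₀ = (μ_n·τ_n − τ_data·x̄)/τ₀ = (-3.1892·0.400417 − 0.386643·-3.0) / 0.013774 = -0.117081/0.013774 ≈ -8.5.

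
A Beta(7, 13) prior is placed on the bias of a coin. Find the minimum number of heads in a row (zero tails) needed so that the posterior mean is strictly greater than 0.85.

k = 67

After k heads and 0 tails the posterior is Beta(7+k, 13), with mean (7+k)/(7+13+k).
Set (7+k)/(20+k) > 0.85 and solve: k > (0.85·20 − 7)/(1 − 0.85) = 66.667.
The smallest integer exceeding 66.667 is 67, and checking k=67: (74)/(87) = 0.8506 > 0.85.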